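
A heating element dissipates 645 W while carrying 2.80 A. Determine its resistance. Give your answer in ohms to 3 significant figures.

82.3 Ω

Rearranging the power relation for the two known quantities gives R = P / I².
R = 645 / (2.800)² = 82.27 Ω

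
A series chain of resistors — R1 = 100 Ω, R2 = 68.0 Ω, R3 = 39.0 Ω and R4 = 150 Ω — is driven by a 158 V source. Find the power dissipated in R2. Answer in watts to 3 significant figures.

Every series element carries the same I. Get I from the total resistance, then P = I² × R2.
R_total = 100 + 68.0 + 39.0 + 150 = 357.0 Ω
I = V / R_total = 158 / 357.0 = 0.4426 A
P_R2 = I² × R2 = (0.4426)² × 68.0 = 13.32 W

13.3 W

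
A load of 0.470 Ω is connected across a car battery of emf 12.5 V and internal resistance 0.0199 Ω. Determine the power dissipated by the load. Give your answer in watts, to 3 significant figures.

306 W

Find the circuit current first, then P = I²R for the load (series elements share I).
I = ε / (r + R) = 12.5 / (0.0199 + 0.470) = 25.52 A
P_load = I² R = (25.52)² × 0.470 = 306.0 W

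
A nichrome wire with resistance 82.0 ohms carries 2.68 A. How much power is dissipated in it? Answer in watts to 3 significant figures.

Current and resistance are given, so P = I²R is the direct form.
P = (2.680 A)² × 82.0 Ω = 589.0 W

589 W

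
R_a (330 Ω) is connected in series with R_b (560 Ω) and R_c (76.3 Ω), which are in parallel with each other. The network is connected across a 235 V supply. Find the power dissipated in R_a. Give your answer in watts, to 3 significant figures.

Collapse R_b‖R_c to a single equivalent, reducing the network to two series elements.
R_p = (560×76.3)/(560+76.3) = 67.15 Ω
R_total = 330 + 67.15 = 397.2 Ω
I = V / R_total = 235 / 397.2 = 0.5917 A
R_a is in the main series path, so its power is I²R_a.
P_R_a = (0.5917)² × 330 = 115.5 W

116 W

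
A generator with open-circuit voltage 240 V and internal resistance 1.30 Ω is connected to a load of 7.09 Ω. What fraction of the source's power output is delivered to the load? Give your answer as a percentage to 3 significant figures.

Both r and R carry the same current, so the power split is just the resistance split: η = R/(R+r).
η = R / (R + r) = 7.09 / (7.09 + 1.30) = 0.8451

84.5 %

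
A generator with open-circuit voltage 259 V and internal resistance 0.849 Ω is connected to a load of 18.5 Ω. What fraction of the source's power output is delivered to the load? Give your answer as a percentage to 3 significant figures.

95.6 %

Both r and R carry the same current, so the power split is just the resistance split: η = R/(R+r).
η = R / (R + r) = 18.5 / (18.5 + 0.849) = 0.9561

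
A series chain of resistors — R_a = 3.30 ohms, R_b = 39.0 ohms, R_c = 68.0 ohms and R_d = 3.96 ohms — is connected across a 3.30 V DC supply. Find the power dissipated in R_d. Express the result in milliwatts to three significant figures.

3.30 mW

The current is common to all series resistors; compute it, then apply P = I²R for the target.
R_total = 3.30 + 39.0 + 68.0 + 3.96 = 114.3 Ω
I = V / R_total = 3.30 / 114.3 = 0.02888 A
P_R_d = I² × R_d = (0.02888)² × 3.96 = 0.003303 W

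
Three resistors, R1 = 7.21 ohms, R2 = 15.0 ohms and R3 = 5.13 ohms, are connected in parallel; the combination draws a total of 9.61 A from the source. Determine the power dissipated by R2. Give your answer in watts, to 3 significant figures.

38.4 W

Parallel branches share V, not I — compute V via R_eq, then use V²/R for the target branch.
1/R_eq = 1/7.21 + 1/15.0 + 1/5.13 ⇒ R_eq = 2.498 Ω
V = I_total × R_eq = 9.610 × 2.498 = 24.01 V
P_R2 = V² / R2 = (24.01)² / 15.0 = 38.42 W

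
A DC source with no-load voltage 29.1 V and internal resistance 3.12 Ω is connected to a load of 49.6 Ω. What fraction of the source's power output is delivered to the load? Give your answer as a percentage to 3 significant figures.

Efficiency is P_load / P_total. With a series r and R sharing the same I, P = I²R for each, so η = R/(R+r).
η = R / (R + r) = 49.6 / (49.6 + 3.12) = 0.9408

94.1 %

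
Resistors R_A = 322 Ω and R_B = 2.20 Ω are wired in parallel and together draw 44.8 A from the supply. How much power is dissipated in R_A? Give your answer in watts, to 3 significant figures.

We need the common branch voltage; get it from I_total × R_eq, then P = V²/R for the branch.
1/R_eq = 1/322 + 1/2.20 ⇒ R_eq = 2.185 Ω
V = I_total × R_eq = 44.80 × 2.185 = 97.89 V
P_R_A = V² / R_A = (97.89)² / 322 = 29.76 W

29.8 W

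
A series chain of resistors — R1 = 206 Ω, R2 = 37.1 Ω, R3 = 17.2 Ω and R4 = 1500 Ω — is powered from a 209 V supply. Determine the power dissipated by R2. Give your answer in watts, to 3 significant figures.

Every series element carries the same I. Get I from the total resistance, then P = I² × R2.
R_total = 206 + 37.1 + 17.2 + 1500 = 1760 Ω
I = V / R_total = 209 / 1760 = 0.1187 A
P_R2 = I² × R2 = (0.1187)² × 37.1 = 0.5230 W

0.523 W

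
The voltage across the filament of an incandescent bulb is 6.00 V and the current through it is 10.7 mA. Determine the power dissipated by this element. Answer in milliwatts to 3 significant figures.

Since both terminal voltage and current are stated, P = V I gives the power in one step.
P = 6.00 V × 0.01070 A = 0.06420 W

64.2 mW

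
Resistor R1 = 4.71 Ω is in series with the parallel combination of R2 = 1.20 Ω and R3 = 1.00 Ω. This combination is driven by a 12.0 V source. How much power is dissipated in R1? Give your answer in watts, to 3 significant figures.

24.6 W

First combine the parallel branches into one equivalent R_p, then R1 + R_p is a series pair.
R_p = (1.20×1.00)/(1.20+1.00) = 0.5455 Ω
R_total = 4.71 + 0.5455 = 5.255 Ω
I = V / R_total = 12.0 / 5.255 = 2.283 A
R1 carries the full series current, so P = I²R.
P_R1 = (2.283)² × 4.71 = 24.56 W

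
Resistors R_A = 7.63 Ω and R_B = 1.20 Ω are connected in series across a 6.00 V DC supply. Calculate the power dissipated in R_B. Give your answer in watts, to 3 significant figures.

0.554 W

Since the resistors are in series they all carry the loop current I = V/R_total; the power in any one is I²R.
R_total = 7.63 + 1.20 = 8.830 Ω
I = V / R_total = 6.00 / 8.830 = 0.6795 A
P_R_B = I² × R_B = (0.6795)² × 1.20 = 0.5541 W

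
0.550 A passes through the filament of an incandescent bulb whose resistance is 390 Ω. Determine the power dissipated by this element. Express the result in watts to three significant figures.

118 W

Knowing I and R, the power is just I²R — no need to find V first.
P = (0.5500 A)² × 390 Ω = 118.0 W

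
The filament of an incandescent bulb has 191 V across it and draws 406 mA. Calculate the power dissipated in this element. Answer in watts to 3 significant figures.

With V and I both given, power follows immediately from P = V I.
P = 191 V × 0.4060 A = 77.55 W

77.5 W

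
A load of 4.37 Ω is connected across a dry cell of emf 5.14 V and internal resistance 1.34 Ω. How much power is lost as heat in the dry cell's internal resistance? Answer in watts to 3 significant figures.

The source's internal resistance is just another series element carrying I; its dissipation is I²r.
I = ε / (r + R) = 5.14 / (1.34 + 4.37) = 0.9002 A
P_int = I² r = (0.9002)² × 1.34 = 1.086 W

1.09 W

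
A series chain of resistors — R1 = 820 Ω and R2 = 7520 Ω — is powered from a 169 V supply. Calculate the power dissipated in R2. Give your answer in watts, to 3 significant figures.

The current is common to all series resistors; compute it, then apply P = I²R for the target.
R_total = 820 + 7520 = 8340 Ω
I = V / R_total = 169 / 8340 = 0.02026 A
P_R2 = I² × R2 = (0.02026)² × 7520 = 3.088 W

3.09 W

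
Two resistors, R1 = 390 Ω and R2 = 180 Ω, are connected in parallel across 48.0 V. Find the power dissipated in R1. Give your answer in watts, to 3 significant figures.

5.91 W

Each parallel branch sees the full supply voltage, so P = V²/R applies directly to the target branch.
P_R1 = V² / R1 = (48.0)² / 390 Ω = 5.908 W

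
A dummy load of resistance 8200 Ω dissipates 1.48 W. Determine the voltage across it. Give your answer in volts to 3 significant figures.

110 V

From P = V I = I²R = V²/R, with the two given quantities we get V = √(P R).
V = √(1.48 × 8200) = 110.2 V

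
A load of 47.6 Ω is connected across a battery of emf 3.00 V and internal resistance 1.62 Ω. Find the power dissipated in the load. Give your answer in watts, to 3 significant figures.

Load and internal resistance form a series loop — compute the loop current, then the load power via I²R.
I = ε / (r + R) = 3.00 / (1.62 + 47.6) = 0.06095 A
P_load = I² R = (0.06095)² × 47.6 = 0.1768 W

0.177 W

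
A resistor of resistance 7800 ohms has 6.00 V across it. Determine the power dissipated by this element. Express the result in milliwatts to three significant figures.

Voltage and resistance are given, so P = V²/R is the one-step route.
P = (6.00 V)² / 7800 Ω = 0.004615 W

4.62 mW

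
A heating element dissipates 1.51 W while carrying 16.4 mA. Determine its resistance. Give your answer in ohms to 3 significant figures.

5610 Ω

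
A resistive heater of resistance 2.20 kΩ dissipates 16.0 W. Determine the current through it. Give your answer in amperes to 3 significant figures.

From P = V I = I²R = V²/R, with the two given quantities we get I = √(P / R).
I = √(16.0 / 2200) = 0.08528 A

0.0853 A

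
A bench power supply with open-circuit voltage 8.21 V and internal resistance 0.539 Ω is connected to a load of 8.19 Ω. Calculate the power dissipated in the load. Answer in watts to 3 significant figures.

Load and internal resistance form a series loop — compute the loop current, then the load power via I²R.
I = ε / (r + R) = 8.21 / (0.539 + 8.19) = 0.9405 A
P_load = I² R = (0.9405)² × 8.19 = 7.245 W

7.25 W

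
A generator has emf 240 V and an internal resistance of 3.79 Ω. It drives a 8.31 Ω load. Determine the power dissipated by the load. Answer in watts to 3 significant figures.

3270 W

Find the circuit current first, then P = I²R for the load (series elements share I).
I = ε / (r + R) = 240 / (3.79 + 8.31) = 19.83 A
P_load = I² R = (19.83)² × 8.31 = 3269 W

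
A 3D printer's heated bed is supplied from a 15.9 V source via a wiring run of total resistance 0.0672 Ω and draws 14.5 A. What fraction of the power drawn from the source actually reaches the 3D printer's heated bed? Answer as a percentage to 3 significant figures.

The wiring run carries the full 14.5 A.
P_line = I² R_line = (14.50)² × 0.0672 = 14.13 W
P_source = V I = 15.9 × 14.50 = 230.6 W; P_load = 216.4 W
η = P_load / P_source = 216.4 / 230.6 = 0.9387

93.9 %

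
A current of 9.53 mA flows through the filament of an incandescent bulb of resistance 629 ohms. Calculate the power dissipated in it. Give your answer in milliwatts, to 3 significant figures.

With I and R stated, P = I²R applies in one step.
P = (0.009530 A)² × 629 Ω = 0.05713 W

57.1 mW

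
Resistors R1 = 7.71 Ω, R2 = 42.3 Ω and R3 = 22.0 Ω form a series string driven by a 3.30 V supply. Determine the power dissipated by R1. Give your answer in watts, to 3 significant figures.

0.0162 W

The current is common to all series resistors; compute it, then apply P = I²R for the target.
R_total = 7.71 + 42.3 + 22.0 = 72.01 Ω
I = V / R_total = 3.30 / 72.01 = 0.04583 A
P_R1 = I² × R1 = (0.04583)² × 7.71 = 0.01619 W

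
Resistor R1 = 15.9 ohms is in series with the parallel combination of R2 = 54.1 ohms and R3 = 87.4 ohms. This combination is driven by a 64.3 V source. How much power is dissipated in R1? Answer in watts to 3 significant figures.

Replace R2 and R3 with their parallel equivalent so the circuit becomes R1 in series with R_p.
R_p = (54.1×87.4)/(54.1+87.4) = 33.42 Ω
R_total = 15.9 + 33.42 = 49.32 Ω
I = V / R_total = 64.3 / 49.32 = 1.304 A
R1 carries the full series current, so P = I²R.
P_R1 = (1.304)² × 15.9 = 27.03 W

27.0 W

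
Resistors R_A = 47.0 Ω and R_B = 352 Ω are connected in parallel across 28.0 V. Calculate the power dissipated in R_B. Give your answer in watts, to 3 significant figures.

The supply voltage appears across each parallel branch — just use P = V²/R_B.
P_R_B = V² / R_B = (28.0)² / 352 Ω = 2.227 W

2.23 W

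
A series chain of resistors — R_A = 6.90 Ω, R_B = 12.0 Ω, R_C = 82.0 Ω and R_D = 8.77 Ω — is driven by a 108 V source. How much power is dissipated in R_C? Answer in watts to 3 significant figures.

Every series element carries the same I. Get I from the total resistance, then P = I² × R_C.
R_total = 6.90 + 12.0 + 82.0 + 8.77 = 109.7 Ω
I = V / R_total = 108 / 109.7 = 0.9848 A
P_R_C = I² × R_C = (0.9848)² × 82.0 = 79.52 W

79.5 W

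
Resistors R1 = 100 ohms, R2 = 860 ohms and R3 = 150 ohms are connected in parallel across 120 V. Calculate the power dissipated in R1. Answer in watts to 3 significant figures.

144 W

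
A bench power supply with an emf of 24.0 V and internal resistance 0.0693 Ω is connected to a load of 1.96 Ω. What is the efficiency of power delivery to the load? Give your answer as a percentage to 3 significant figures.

η = P_load/(P_load+P_int) = I²R/(I²R+I²r) = R/(R+r) — the I² cancels for series elements.
η = R / (R + r) = 1.96 / (1.96 + 0.0693) = 0.9659

96.6 %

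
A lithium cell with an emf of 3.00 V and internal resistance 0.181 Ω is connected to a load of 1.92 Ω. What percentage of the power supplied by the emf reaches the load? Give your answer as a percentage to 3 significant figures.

91.4 %

The source delivers εI, of which I²R reaches the load and I²r is lost; since I is common, η = R/(R+r).
η = R / (R + r) = 1.92 / (1.92 + 0.181) = 0.9139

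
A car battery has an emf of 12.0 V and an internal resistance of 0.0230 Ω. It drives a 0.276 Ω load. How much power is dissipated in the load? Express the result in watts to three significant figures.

Load and internal resistance form a series loop — compute the loop current, then the load power via I²R.
I = ε / (r + R) = 12.0 / (0.0230 + 0.276) = 40.13 A
P_load = I² R = (40.13)² × 0.276 = 444.6 W

445 W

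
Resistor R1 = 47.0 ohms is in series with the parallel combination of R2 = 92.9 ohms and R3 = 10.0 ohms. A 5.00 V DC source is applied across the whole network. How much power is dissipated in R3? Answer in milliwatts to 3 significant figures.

64.9 mW

First combine the parallel branches into one equivalent R_p, then R1 + R_p is a series pair.
R_p = (92.9×10.0)/(92.9+10.0) = 9.028 Ω
R_total = 47.0 + 9.028 = 56.03 Ω
I = V / R_total = 5.00 / 56.03 = 0.08924 A
Voltage across the parallel pair: V_p = I × R_p = 0.08924 × 9.028 = 0.8057 V
R3 is across V_p, so use P = V²/R for that branch.
P_R3 = (0.8057)² / 10.0 = 0.06491 W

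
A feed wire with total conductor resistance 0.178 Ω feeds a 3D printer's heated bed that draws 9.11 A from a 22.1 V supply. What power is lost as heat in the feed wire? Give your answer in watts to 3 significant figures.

14.8 W

Only the current and the line resistance are needed for the I²R loss.
The feed wire carries the full 9.11 A.
P_line = I² R_line = (9.110)² × 0.178 = 14.77 W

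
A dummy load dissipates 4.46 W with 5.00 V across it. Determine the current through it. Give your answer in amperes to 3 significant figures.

0.892 A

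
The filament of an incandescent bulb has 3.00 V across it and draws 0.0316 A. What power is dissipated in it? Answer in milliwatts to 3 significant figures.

With V and I both given, power follows immediately from P = V I.
P = 3.00 V × 0.03160 A = 0.09480 W

94.8 mW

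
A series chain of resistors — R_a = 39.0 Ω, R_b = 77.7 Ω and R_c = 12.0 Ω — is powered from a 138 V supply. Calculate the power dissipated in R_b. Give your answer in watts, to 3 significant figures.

The current is common to all series resistors; compute it, then apply P = I²R for the target.
R_total = 39.0 + 77.7 + 12.0 = 128.7 Ω
I = V / R_total = 138 / 128.7 = 1.072 A
P_R_b = I² × R_b = (1.072)² × 77.7 = 89.34 W

89.3 W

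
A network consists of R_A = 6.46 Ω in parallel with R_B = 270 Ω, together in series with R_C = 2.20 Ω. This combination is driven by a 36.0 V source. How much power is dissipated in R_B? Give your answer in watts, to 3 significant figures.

Collapse the R_A‖R_B pair into one equivalent R_p; then R_p and R_C form a series string.
R_p = (6.46×270)/(6.46+270) = 6.309 Ω
R_total = R_p + 2.20 = 6.309 + 2.20 = 8.509 Ω
I = V / R_total = 36.0 / 8.509 = 4.231 A
Voltage across the parallel pair: V_p = I × R_p = 4.231 × 6.309 = 26.69 V
R_B sits across V_p; its power is V_p²/R.
P_R_B = (26.69)² / 270 = 2.639 W

2.64 W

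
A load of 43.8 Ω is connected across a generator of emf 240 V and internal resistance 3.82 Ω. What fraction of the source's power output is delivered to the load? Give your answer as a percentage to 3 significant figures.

Both r and R carry the same current, so the power split is just the resistance split: η = R/(R+r).
η = R / (R + r) = 43.8 / (43.8 + 3.82) = 0.9198

92.0 %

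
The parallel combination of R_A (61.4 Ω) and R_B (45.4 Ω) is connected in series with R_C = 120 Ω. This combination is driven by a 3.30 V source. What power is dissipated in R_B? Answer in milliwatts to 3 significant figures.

Combine R_A and R_B into their parallel equivalent first, reducing the network to two series resistors.
R_p = (61.4×45.4)/(61.4+45.4) = 26.10 Ω
R_total = R_p + 120 = 26.10 + 120 = 146.1 Ω
I = V / R_total = 3.30 / 146.1 = 0.02259 A
Voltage across the parallel pair: V_p = I × R_p = 0.02259 × 26.10 = 0.5895 V
Use P = V²/R for R_B with V = V_p.
P_R_B = (0.5895)² / 45.4 = 0.007655 W

7.66 mW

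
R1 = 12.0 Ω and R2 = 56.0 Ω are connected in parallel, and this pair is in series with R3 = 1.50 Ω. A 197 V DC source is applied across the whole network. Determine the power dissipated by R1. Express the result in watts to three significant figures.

Collapse the R1‖R2 pair into one equivalent R_p; then R_p and R3 form a series string.
R_p = (12.0×56.0)/(12.0+56.0) = 9.882 Ω
R_total = R_p + 1.50 = 9.882 + 1.50 = 11.38 Ω
I = V / R_total = 197 / 11.38 = 17.31 A
Voltage across the parallel pair: V_p = I × R_p = 17.31 × 9.882 = 171.0 V
R1 sits across V_p; its power is V_p²/R.
P_R1 = (171.0)² / 12.0 = 2438 W

2440 W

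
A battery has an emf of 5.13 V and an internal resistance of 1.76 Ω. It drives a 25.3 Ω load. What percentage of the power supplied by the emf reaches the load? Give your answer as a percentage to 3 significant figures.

93.5 %

η = P_load/(P_load+P_int) = I²R/(I²R+I²r) = R/(R+r) — the I² cancels for series elements.
η = R / (R + r) = 25.3 / (25.3 + 1.76) = 0.9350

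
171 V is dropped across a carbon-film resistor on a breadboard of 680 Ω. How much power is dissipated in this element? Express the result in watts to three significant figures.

With V across and R both known, P = V²/R gives the dissipation directly.
P = (171 V)² / 680 Ω = 43.00 W

43.0 W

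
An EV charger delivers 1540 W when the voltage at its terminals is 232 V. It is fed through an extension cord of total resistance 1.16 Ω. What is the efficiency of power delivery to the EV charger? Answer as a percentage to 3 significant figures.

I = P / V = 1540 / 232 = 6.638 A through the extension cord.
P_line = I² R_line = (6.638)² × 1.16 = 51.11 W
P_source = P_load + P_line = 1540 + 51.11 = 1591 W
η = P_load / P_source = 1540 / 1591 = 0.9679

96.8 %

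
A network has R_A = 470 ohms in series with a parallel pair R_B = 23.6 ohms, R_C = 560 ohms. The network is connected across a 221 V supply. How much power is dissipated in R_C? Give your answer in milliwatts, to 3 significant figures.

Replace R_B and R_C with their parallel equivalent so the circuit becomes R_A in series with R_p.
R_p = (23.6×560)/(23.6+560) = 22.65 Ω
R_total = 470 + 22.65 = 492.6 Ω
I = V / R_total = 221 / 492.6 = 0.4486 A
Voltage across the parallel pair: V_p = I × R_p = 0.4486 × 22.65 = 10.16 V
With V_p across R_C, its power is V_p²/R_C.
P_R_C = (10.16)² / 560 = 0.1843 W

184 mW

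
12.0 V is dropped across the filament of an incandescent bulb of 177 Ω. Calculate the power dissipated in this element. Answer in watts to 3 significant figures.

We know the drop across the element and its resistance — P = V²/R, one step.
P = (12.0 V)² / 177 Ω = 0.8136 W

0.814 W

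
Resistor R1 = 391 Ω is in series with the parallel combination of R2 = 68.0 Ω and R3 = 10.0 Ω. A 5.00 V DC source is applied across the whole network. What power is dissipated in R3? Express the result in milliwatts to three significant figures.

First combine the parallel branches into one equivalent R_p, then R1 + R_p is a series pair.
R_p = (68.0×10.0)/(68.0+10.0) = 8.718 Ω
R_total = 391 + 8.718 = 399.7 Ω
I = V / R_total = 5.00 / 399.7 = 0.01251 A
Voltage across the parallel pair: V_p = I × R_p = 0.01251 × 8.718 = 0.1091 V
With V_p across R3, its power is V_p²/R3.
P_R3 = (0.1091)² / 10.0 = 0.001189 W

1.19 mW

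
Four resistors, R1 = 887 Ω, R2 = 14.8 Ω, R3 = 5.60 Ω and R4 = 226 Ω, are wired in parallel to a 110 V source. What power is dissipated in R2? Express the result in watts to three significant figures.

Parallel branches share the same voltage; P = V²/R gives the branch power in one step.
P_R2 = V² / R2 = (110)² / 14.8 Ω = 817.6 W

818 W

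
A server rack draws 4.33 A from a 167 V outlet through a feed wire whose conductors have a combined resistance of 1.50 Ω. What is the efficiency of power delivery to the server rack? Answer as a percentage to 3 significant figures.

The feed wire carries the full 4.33 A.
P_line = I² R_line = (4.330)² × 1.50 = 28.12 W
P_source = V I = 167 × 4.330 = 723.1 W; P_load = 695.0 W
η = P_load / P_source = 695.0 / 723.1 = 0.9611

96.1 %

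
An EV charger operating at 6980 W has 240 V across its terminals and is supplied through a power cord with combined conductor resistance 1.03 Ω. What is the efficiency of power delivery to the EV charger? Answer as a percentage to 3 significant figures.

88.9 %

I = P / V = 6980 / 240 = 29.08 A through the power cord.
P_line = I² R_line = (29.08)² × 1.03 = 871.2 W
P_source = P_load + P_line = 6980 + 871.2 = 7851 W
η = P_load / P_source = 6980 / 7851 = 0.8890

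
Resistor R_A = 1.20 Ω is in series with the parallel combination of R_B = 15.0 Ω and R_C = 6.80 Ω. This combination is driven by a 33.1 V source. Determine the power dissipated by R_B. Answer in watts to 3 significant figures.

Replace R_B and R_C with their parallel equivalent so the circuit becomes R_A in series with R_p.
R_p = (15.0×6.80)/(15.0+6.80) = 4.679 Ω
R_total = 1.20 + 4.679 = 5.879 Ω
I = V / R_total = 33.1 / 5.879 = 5.630 A
Voltage across the parallel pair: V_p = I × R_p = 5.630 × 4.679 = 26.34 V
R_B is across V_p, so use P = V²/R for that branch.
P_R_B = (26.34)² / 15.0 = 46.27 W

46.3 W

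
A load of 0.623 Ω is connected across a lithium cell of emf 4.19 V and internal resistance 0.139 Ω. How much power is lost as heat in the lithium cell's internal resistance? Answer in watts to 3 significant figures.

The source's internal resistance is just another series element carrying I; its dissipation is I²r.
I = ε / (r + R) = 4.19 / (0.139 + 0.623) = 5.499 A
P_int = I² r = (5.499)² × 0.139 = 4.203 W

4.20 W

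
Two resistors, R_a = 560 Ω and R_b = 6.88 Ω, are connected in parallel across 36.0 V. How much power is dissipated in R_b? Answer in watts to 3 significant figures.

188 W

Each parallel branch sees the full supply voltage, so P = V²/R applies directly to the target branch.
P_R_b = V² / R_b = (36.0)² / 6.88 Ω = 188.4 W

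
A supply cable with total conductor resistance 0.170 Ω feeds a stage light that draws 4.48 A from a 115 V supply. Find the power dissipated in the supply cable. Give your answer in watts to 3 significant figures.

Only the current and the line resistance are needed for the I²R loss.
The supply cable carries the full 4.48 A.
P_line = I² R_line = (4.480)² × 0.170 = 3.412 W

3.41 W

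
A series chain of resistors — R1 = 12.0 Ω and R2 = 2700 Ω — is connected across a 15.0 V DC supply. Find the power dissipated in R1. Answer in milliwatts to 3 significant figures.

0.367 mW

Every series element carries the same I. Get I from the total resistance, then P = I² × R1.
R_total = 12.0 + 2700 = 2712 Ω
I = V / R_total = 15.0 / 2712 = 0.005531 A
P_R1 = I² × R1 = (0.005531)² × 12.0 = 0.0003671 W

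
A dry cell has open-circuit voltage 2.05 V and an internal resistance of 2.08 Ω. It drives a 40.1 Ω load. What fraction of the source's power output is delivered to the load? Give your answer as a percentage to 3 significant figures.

Both r and R carry the same current, so the power split is just the resistance split: η = R/(R+r).
η = R / (R + r) = 40.1 / (40.1 + 2.08) = 0.9507

95.1 %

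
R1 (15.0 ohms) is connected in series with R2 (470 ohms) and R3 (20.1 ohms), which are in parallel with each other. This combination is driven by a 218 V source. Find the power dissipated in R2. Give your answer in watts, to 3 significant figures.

Reduce the parallel pair to R_p first; the network is then a simple series string.
R_p = (470×20.1)/(470+20.1) = 19.28 Ω
R_total = 15.0 + 19.28 = 34.28 Ω
I = V / R_total = 218 / 34.28 = 6.360 A
Voltage across the parallel pair: V_p = I × R_p = 6.360 × 19.28 = 122.6 V
With V_p across R2, its power is V_p²/R2.
P_R2 = (122.6)² / 470 = 31.98 W

32.0 W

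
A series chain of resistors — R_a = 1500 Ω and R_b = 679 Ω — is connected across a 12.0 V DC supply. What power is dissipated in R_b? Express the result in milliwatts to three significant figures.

The current is common to all series resistors; compute it, then apply P = I²R for the target.
R_total = 1500 + 679 = 2179 Ω
I = V / R_total = 12.0 / 2179 = 0.005507 A
P_R_b = I² × R_b = (0.005507)² × 679 = 0.02059 W

20.6 mW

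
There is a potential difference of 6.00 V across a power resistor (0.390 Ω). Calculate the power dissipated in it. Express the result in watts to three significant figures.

92.3 W

We know the drop across the element and its resistance — P = V²/R, one step.
P = (6.00 V)² / 0.390 Ω = 92.31 W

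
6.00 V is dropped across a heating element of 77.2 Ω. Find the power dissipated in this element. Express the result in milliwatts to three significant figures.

We know the drop across the element and its resistance — P = V²/R, one step.
P = (6.00 V)² / 77.2 Ω = 0.4663 W

466 mW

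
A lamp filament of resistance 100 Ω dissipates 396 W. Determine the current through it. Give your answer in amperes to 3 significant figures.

1.99 A

From P = V I = I²R = V²/R, with the two given quantities we get I = √(P / R).
I = √(396 / 100) = 1.990 A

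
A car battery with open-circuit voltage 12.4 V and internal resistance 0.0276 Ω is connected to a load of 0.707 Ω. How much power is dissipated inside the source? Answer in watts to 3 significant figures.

Internal loss is I²r, with I set by the total series resistance r+R.
I = ε / (r + R) = 12.4 / (0.0276 + 0.707) = 16.88 A
P_int = I² r = (16.88)² × 0.0276 = 7.864 W

7.86 W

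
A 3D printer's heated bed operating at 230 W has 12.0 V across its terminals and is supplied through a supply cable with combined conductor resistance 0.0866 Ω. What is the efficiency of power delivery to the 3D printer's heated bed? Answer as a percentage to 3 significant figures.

I = P / V = 230 / 12.0 = 19.17 A through the supply cable.
P_line = I² R_line = (19.17)² × 0.0866 = 31.81 W
P_source = P_load + P_line = 230.0 + 31.81 = 261.8 W
η = P_load / P_source = 230.0 / 261.8 = 0.8785

87.8 %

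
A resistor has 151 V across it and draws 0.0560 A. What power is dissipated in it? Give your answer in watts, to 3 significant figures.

Since both terminal voltage and current are stated, P = V I gives the power in one step.
P = 151 V × 0.05600 A = 8.456 W

8.46 W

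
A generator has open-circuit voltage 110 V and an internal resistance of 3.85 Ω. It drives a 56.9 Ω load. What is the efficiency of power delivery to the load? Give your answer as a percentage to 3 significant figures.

Efficiency is P_load / P_total. With a series r and R sharing the same I, P = I²R for each, so η = R/(R+r).
η = R / (R + r) = 56.9 / (56.9 + 3.85) = 0.9366

93.7 %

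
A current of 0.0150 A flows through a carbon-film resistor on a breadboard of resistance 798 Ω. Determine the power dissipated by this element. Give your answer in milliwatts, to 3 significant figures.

180 mW

With I and R stated, P = I²R applies in one step.
P = (0.01500 A)² × 798 Ω = 0.1795 W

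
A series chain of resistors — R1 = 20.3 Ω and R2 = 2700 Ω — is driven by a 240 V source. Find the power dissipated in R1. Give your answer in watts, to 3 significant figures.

0.158 W

Every series element carries the same I. Get I from the total resistance, then P = I² × R1.
R_total = 20.3 + 2700 = 2720 Ω
I = V / R_total = 240 / 2720 = 0.08823 A
P_R1 = I² × R1 = (0.08823)² × 20.3 = 0.1580 W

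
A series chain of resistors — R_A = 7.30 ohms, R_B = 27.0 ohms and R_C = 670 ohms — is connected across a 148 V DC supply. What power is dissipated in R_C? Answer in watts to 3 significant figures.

29.6 W

In a series string the same current flows through every resistor — find that current, then P = I²R for the one we want.
R_total = 7.30 + 27.0 + 670 = 704.3 Ω
I = V / R_total = 148 / 704.3 = 0.2101 A
P_R_C = I² × R_C = (0.2101)² × 670 = 29.59 W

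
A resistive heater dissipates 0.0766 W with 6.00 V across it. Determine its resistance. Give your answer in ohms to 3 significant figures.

470 Ω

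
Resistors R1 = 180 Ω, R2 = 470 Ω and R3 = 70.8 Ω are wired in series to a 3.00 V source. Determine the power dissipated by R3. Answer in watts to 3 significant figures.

Every series element carries the same I. Get I from the total resistance, then P = I² × R3.
R_total = 180 + 470 + 70.8 = 720.8 Ω
I = V / R_total = 3.00 / 720.8 = 0.004162 A
P_R3 = I² × R3 = (0.004162)² × 70.8 = 0.001226 W

0.00123 W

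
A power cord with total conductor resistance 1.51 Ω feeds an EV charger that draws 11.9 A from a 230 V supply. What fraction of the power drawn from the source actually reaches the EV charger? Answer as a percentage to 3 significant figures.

92.2 %

The power cord carries the full 11.9 A.
P_line = I² R_line = (11.90)² × 1.51 = 213.8 W
P_source = V I = 230 × 11.90 = 2737 W; P_load = 2523 W
η = P_load / P_source = 2523 / 2737 = 0.9219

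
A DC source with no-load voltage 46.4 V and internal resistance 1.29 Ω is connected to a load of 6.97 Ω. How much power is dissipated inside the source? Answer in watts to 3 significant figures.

Internal loss is I²r, with I set by the total series resistance r+R.
I = ε / (r + R) = 46.4 / (1.29 + 6.97) = 5.617 A
P_int = I² r = (5.617)² × 1.29 = 40.71 W

40.7 W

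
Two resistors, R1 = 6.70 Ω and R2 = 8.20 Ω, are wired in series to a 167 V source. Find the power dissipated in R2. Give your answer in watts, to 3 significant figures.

1030 W

Series elements share the same current, so find I first, then use P = I²R.
R_total = 6.70 + 8.20 = 14.90 Ω
I = V / R_total = 167 / 14.90 = 11.21 A
P_R2 = I² × R2 = (11.21)² × 8.20 = 1030 W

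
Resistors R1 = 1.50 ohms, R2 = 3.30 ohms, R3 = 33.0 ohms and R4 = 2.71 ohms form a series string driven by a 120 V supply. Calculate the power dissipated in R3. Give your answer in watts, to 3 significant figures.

Series elements share the same current, so find I first, then use P = I²R.
R_total = 1.50 + 3.30 + 33.0 + 2.71 = 40.51 Ω
I = V / R_total = 120 / 40.51 = 2.962 A
P_R3 = I² × R3 = (2.962)² × 33.0 = 289.6 W

290 W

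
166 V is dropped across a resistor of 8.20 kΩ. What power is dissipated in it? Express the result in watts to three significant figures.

3.36 W

With V across and R both known, P = V²/R gives the dissipation directly.
P = (166 V)² / 8200 Ω = 3.360 W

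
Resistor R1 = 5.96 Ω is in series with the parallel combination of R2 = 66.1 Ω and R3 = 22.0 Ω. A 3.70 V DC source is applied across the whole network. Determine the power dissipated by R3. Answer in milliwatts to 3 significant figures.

336 mW

First combine the parallel branches into one equivalent R_p, then R1 + R_p is a series pair.
R_p = (66.1×22.0)/(66.1+22.0) = 16.51 Ω
R_total = 5.96 + 16.51 = 22.47 Ω
I = V / R_total = 3.70 / 22.47 = 0.1647 A
Voltage across the parallel pair: V_p = I × R_p = 0.1647 × 16.51 = 2.718 V
With V_p across R3, its power is V_p²/R3.
P_R3 = (2.718)² / 22.0 = 0.3359 W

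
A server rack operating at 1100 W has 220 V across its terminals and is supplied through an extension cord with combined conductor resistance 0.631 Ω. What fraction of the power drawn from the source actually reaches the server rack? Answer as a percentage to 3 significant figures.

I = P / V = 1100 / 220 = 5.000 A through the extension cord.
P_line = I² R_line = (5.000)² × 0.631 = 15.78 W
P_source = P_load + P_line = 1100 + 15.78 = 1116 W
η = P_load / P_source = 1100 / 1116 = 0.9859

98.6 %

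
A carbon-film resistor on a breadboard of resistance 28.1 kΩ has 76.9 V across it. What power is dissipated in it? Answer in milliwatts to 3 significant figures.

Voltage and resistance are given, so P = V²/R is the one-step route.
P = (76.9 V)² / 28100 Ω = 0.2104 W

210 mW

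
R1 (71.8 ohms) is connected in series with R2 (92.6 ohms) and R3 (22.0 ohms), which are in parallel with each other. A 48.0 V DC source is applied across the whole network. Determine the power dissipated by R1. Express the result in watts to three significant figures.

First combine the parallel branches into one equivalent R_p, then R1 + R_p is a series pair.
R_p = (92.6×22.0)/(92.6+22.0) = 17.78 Ω
R_total = 71.8 + 17.78 = 89.58 Ω
I = V / R_total = 48.0 / 89.58 = 0.5359 A
The full supply current passes through R1: P = I²R.
P_R1 = (0.5359)² × 71.8 = 20.62 W

20.6 W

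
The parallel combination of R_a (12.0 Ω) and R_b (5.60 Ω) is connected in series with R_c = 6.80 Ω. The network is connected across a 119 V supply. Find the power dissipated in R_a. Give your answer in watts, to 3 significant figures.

Collapse the R_a‖R_b pair into one equivalent R_p; then R_p and R_c form a series string.
R_p = (12.0×5.60)/(12.0+5.60) = 3.818 Ω
R_total = R_p + 6.80 = 3.818 + 6.80 = 10.62 Ω
I = V / R_total = 119 / 10.62 = 11.21 A
Voltage across the parallel pair: V_p = I × R_p = 11.21 × 3.818 = 42.79 V
R_a sits across V_p; its power is V_p²/R.
P_R_a = (42.79)² / 12.0 = 152.6 W

153 W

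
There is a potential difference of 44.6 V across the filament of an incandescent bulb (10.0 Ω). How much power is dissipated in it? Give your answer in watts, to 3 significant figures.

199 W

Voltage and resistance are given, so P = V²/R is the one-step route.
P = (44.6 V)² / 10.0 Ω = 198.9 W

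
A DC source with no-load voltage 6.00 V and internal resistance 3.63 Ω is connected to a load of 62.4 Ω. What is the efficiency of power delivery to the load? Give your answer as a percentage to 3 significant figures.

94.5 %

Both r and R carry the same current, so the power split is just the resistance split: η = R/(R+r).
η = R / (R + r) = 62.4 / (62.4 + 3.63) = 0.9450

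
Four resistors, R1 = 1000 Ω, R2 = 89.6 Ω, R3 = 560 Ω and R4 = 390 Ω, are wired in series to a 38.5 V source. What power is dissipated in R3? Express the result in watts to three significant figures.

In a series string the same current flows through every resistor — find that current, then P = I²R for the one we want.
R_total = 1000 + 89.6 + 560 + 390 = 2040 Ω
I = V / R_total = 38.5 / 2040 = 0.01888 A
P_R3 = I² × R3 = (0.01888)² × 560 = 0.1995 W

0.200 W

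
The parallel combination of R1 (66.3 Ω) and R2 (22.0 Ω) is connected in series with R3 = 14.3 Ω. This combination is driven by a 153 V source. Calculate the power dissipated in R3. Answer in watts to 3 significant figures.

352 W

Combine R1 and R2 into their parallel equivalent first, reducing the network to two series resistors.
R_p = (66.3×22.0)/(66.3+22.0) = 16.52 Ω
R_total = R_p + 14.3 = 16.52 + 14.3 = 30.82 Ω
I = V / R_total = 153 / 30.82 = 4.965 A
R3 is the series element, so its power is I²R.
P_R3 = (4.965)² × 14.3 = 352.4 W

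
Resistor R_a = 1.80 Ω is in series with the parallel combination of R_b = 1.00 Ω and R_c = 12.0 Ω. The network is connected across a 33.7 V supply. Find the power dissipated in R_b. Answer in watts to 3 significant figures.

131 W

Collapse R_b‖R_c to a single equivalent, reducing the network to two series elements.
R_p = (1.00×12.0)/(1.00+12.0) = 0.9231 Ω
R_total = 1.80 + 0.9231 = 2.723 Ω
I = V / R_total = 33.7 / 2.723 = 12.38 A
Voltage across the parallel pair: V_p = I × R_p = 12.38 × 0.9231 = 11.42 V
R_b sees V_p directly, so P = V_p² / R_b.
P_R_b = (11.42)² / 1.00 = 130.5 W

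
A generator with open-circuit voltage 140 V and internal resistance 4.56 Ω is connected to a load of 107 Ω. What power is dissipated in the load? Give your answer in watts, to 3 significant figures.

169 W

Find the circuit current first, then P = I²R for the load (series elements share I).
I = ε / (r + R) = 140 / (4.56 + 107) = 1.255 A
P_load = I² R = (1.255)² × 107 = 168.5 W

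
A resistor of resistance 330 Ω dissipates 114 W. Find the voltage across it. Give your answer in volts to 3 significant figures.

194 V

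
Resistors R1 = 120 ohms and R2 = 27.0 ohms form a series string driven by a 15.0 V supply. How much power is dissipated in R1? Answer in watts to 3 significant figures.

1.25 W

In a series string the same current flows through every resistor — find that current, then P = I²R for the one we want.
R_total = 120 + 27.0 = 147.0 Ω
I = V / R_total = 15.0 / 147.0 = 0.1020 A
P_R1 = I² × R1 = (0.1020)² × 120 = 1.249 W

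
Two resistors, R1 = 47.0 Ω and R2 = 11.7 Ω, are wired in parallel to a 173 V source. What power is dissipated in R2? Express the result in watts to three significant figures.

2560 W

R2 sits directly across the source, so P = V²/R with V = 173 V.
P_R2 = V² / R2 = (173)² / 11.7 Ω = 2558 W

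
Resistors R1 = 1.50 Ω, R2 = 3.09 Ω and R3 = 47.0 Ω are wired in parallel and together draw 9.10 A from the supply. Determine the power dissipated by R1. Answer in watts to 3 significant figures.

54.0 W

Parallel branches share V, not I — compute V via R_eq, then use V²/R for the target branch.
1/R_eq = 1/1.50 + 1/3.09 + 1/47.0 ⇒ R_eq = 0.9886 Ω
V = I_total × R_eq = 9.100 × 0.9886 = 8.996 V
P_R1 = V² / R1 = (8.996)² / 1.50 = 53.95 W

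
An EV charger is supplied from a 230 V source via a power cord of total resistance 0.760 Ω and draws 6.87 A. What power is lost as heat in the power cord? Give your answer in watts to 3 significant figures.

The power cord and load are in series, so the same current flows in both; the loss is I²R_line.
The power cord carries the full 6.87 A.
P_line = I² R_line = (6.870)² × 0.760 = 35.87 W

35.9 W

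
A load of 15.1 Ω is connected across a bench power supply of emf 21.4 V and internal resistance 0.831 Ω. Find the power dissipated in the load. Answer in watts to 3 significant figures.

27.2 W

With r and R in series, I = ε/(r+R); the load dissipates I²R.
I = ε / (r + R) = 21.4 / (0.831 + 15.1) = 1.343 A
P_load = I² R = (1.343)² × 15.1 = 27.25 W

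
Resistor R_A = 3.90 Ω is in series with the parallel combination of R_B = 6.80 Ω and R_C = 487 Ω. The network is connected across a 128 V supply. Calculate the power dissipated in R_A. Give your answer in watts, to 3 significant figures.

First combine the parallel branches into one equivalent R_p, then R_A + R_p is a series pair.
R_p = (6.80×487)/(6.80+487) = 6.706 Ω
R_total = 3.90 + 6.706 = 10.61 Ω
I = V / R_total = 128 / 10.61 = 12.07 A
R_A carries the full series current, so P = I²R.
P_R_A = (12.07)² × 3.90 = 568.0 W

568 W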